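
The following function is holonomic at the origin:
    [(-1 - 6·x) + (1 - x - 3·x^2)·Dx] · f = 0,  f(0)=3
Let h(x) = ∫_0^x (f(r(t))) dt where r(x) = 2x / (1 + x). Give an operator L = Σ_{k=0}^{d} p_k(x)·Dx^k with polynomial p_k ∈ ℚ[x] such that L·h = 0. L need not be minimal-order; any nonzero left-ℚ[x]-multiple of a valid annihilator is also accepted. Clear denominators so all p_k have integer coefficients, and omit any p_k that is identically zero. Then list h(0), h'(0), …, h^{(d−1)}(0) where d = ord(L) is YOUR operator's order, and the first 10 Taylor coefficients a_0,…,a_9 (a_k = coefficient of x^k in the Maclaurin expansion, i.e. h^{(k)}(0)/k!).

f: a_k = 3, 3, 12, 21, 57, 120, 291, 651, 1524, 3477, …
Change of var in L_f (x↦r) gives L₀.
h=∫h₀ ⇒ L = L₀·Dx.
L = (2 + 26·x)·Dx + (-1 - x + 13·x^2 + 13·x^3)·Dx^2  (order 2).
h: a_k = 0, 3, 3, 14, 39/2, 546/5, 169, 1014, 6591/4, 30758/3, …
ICs: h(0) = 0, h′(0) = 3.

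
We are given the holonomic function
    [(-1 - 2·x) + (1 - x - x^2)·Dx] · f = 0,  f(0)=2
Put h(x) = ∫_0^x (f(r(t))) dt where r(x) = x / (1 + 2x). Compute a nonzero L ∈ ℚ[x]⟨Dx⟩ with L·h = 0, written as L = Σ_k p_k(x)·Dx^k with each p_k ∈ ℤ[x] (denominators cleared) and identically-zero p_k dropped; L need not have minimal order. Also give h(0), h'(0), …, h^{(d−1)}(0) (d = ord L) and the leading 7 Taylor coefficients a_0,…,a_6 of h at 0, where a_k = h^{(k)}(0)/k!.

L = (-1 - 4·x)·Dx + (1 + 5·x + 7·x^2 + 2·x^3)·Dx^2  (order 2).
h: a_k = 0, 2, 1, 0, -1/2, 6/5, -8/3, …
ICs: h(0) = 0, h′(0) = 2.

f: a_k = 2, 2, 4, 6, 10, 16, 26, …
Change of var in L_f (x↦r) gives L₀.
h=∫h₀ ⇒ L = L₀·Dx.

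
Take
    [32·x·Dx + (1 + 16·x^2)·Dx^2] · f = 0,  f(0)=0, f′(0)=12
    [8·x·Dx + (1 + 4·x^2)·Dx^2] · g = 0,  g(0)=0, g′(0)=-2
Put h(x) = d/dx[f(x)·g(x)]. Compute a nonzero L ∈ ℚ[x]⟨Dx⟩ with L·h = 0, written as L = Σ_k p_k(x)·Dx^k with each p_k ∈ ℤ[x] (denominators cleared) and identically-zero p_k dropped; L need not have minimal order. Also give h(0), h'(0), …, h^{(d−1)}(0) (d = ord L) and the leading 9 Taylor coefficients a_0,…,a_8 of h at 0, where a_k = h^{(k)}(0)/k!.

f: a_k = 0, 12, 0, -64, 0, 3072/5, 0, -49152/7, 0, …
g: a_k = 0, -2, 0, 8/3, 0, -32/5, 0, 128/7, 0, …
Sym-product of L_f,L_g gives L₀ (≤ ord 4).
Derive L from L₀ (diff closure).
L = (-1536·x - 51200·x^3 - 262144·x^5 + 655360·x^7 + 6291456·x^9) + (-80 - 6592·x^2 - 92160·x^4 - 229376·x^6 + 2293760·x^8 + 9437184·x^10)·Dx + (-160·x - 4480·x^3 - 30720·x^5 + 69632·x^7 + 1310720·x^9 + 3145728·x^11)·Dx^2 + (-1 - 40·x^2 - 464·x^4 + 29696·x^8 + 163840·x^10 + 262144·x^12)·Dx^3  (order 3).
h: a_k = 0, -48, 0, 640, 0, -44288/5, 0, 913408/7, 0, …
ICs: h(0) = 0, h′(0) = -48, h′′(0) = 0.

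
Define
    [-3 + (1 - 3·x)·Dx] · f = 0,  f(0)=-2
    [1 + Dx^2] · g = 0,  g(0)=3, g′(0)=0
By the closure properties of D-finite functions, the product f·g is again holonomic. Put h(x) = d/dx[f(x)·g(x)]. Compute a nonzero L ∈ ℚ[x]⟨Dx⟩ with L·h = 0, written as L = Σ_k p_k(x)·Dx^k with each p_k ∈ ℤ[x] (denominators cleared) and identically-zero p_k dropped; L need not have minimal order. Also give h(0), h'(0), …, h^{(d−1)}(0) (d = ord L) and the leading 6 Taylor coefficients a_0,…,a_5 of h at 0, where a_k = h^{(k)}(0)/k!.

L = (-17 - 6·x + 9·x^2) + (-6 + 18·x)·Dx + (1 - 6·x + 9·x^2)·Dx^2  (order 2).
h: a_k = -18, -102, -459, -1837, -27555/4, -495989/20, …
ICs: h(0) = -18, h′(0) = -102.

f: a_k = -2, -6, -18, -54, -162, -486, …
g: a_k = 3, 0, -3/2, 0, 1/8, 0, …
Product ⇒ symmetric product L₀, ord ≤ 2.
Differentiate: ansatz ord ≤ ord L₀ ⇒ L.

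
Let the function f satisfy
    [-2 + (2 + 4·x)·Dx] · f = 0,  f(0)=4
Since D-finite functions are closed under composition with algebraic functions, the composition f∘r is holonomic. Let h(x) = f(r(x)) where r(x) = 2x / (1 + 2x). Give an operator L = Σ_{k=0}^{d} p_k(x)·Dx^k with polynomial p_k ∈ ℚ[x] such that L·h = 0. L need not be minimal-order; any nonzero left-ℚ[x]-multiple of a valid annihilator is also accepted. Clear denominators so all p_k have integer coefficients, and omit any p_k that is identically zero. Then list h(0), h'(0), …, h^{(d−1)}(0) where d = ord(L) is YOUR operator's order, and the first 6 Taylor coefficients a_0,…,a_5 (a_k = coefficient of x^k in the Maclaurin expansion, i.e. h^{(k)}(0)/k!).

L = -2 + (1 + 8·x + 12·x^2)·Dx  (order 1).
h: a_k = 4, 8, -24, 80, -296, 1200, …
ICs: h(0) = 4.

f: a_k = 4, 4, -2, 2, -5/2, 7/2, …
Change of var in L_f (x↦r) gives L₀.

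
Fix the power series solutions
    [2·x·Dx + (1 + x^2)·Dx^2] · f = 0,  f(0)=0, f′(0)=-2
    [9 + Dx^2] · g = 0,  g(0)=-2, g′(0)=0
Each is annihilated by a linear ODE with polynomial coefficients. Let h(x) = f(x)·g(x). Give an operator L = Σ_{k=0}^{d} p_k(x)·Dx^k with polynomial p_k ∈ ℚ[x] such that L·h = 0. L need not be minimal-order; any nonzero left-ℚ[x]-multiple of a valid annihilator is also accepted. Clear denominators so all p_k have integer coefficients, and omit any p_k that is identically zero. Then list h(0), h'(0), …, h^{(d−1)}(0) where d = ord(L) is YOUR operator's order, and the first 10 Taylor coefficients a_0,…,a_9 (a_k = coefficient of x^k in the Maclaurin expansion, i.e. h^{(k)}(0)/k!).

f: a_k = 0, -2, 0, 2/3, 0, -2/5, 0, 2/7, 0, -2/9, …
g: a_k = -2, 0, 9, 0, -27/4, 0, 81/40, 0, -729/2240, 0, …
Product ⇒ symmetric product L₀, ord ≤ 4.
L = (1170 + 3834·x^2 + 4779·x^4 + 2916·x^6 + 729·x^8) + (396·x + 1044·x^3 + 972·x^5 + 324·x^7)·Dx + (220 + 768·x^2 + 1026·x^4 + 648·x^6 + 162·x^8)·Dx^2 + (44·x + 116·x^3 + 108·x^5 + 36·x^7)·Dx^3 + (10 + 38·x^2 + 55·x^4 + 36·x^6 + 9·x^8)·Dx^4  (order 4).
h: a_k = 0, 4, 0, -58/3, 0, 203/10, 0, -1781/140, 0, 15557/2016, …
ICs: h(0) = 0, h′(0) = 4, h′′(0) = 0, h′′′(0) = -116.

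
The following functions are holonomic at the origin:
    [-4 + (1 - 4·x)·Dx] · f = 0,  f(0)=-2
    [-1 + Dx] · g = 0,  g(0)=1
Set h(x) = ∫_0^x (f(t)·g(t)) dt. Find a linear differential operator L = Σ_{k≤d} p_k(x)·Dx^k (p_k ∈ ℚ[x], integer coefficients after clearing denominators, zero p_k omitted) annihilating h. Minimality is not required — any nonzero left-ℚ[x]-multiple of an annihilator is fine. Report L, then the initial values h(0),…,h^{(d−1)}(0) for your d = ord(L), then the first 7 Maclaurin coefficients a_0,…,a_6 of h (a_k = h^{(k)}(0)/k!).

L = (5 - 4·x)·Dx + (-1 + 4·x)·Dx^2  (order 2).
h: a_k = 0, -2, -5, -41/3, -493/12, -7889/60, -157781/360, …
ICs: h(0) = 0, h′(0) = -2.

f: a_k = -2, -8, -32, -128, -512, -2048, -8192, …
g: a_k = 1, 1, 1/2, 1/6, 1/24, 1/120, 1/720, …
Sym-product of L_f,L_g gives L₀ (≤ ord 1).
∫: right-multiply L₀ by Dx.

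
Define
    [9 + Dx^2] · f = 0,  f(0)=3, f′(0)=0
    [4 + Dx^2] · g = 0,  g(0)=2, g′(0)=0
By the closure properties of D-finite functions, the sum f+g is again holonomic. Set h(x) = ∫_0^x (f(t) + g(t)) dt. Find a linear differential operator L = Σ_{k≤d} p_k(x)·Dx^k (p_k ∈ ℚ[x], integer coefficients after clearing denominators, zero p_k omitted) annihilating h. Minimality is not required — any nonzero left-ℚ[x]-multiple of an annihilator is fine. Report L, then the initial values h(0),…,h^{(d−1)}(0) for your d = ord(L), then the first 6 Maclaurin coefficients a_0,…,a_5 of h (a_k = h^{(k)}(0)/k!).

L = 36·Dx + 13·Dx^3 + Dx^5  (order 5).
h: a_k = 0, 5, 0, -35/6, 0, 55/24, …
ICs: h(0) = 0, h′(0) = 5, h′′(0) = 0, h′′′(0) = -35, h′′′′(0) = 0.

f: a_k = 3, 0, -27/2, 0, 81/8, 0, …
g: a_k = 2, 0, -4, 0, 4/3, 0, …
L₀ := lclm(L_f,L_g); ord L₀ ≤ 2+2.
h=∫₀ˣh₀: take L = L₀·Dx.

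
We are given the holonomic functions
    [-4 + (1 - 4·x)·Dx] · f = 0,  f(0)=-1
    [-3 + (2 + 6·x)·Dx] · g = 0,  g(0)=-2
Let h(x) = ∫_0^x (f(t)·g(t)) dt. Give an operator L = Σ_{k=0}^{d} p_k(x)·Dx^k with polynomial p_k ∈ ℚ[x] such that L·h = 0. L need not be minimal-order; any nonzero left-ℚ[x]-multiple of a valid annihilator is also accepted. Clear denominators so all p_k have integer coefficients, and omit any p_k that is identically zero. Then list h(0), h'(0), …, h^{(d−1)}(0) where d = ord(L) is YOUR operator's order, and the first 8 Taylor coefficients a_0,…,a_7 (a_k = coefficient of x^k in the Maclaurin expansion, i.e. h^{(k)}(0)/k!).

f: a_k = -1, -4, -16, -64, -256, -1024, -4096, -16384, …
g: a_k = -2, -3, 9/4, -27/8, 405/64, -1701/128, 15309/512, -72171/1024, …
L₀ := L_f ⊗_s L_g (sym. prod.), ord ≤ 1.
Integrate: L := L₀·Dx.
L = (11 + 12·x)·Dx + (-2 + 2·x + 24·x^2)·Dx^2  (order 2).
h: a_k = 0, 2, 11/2, 167/12, 1363/32, 43211/320, 347389/768, 791845/512, …
ICs: h(0) = 0, h′(0) = 2.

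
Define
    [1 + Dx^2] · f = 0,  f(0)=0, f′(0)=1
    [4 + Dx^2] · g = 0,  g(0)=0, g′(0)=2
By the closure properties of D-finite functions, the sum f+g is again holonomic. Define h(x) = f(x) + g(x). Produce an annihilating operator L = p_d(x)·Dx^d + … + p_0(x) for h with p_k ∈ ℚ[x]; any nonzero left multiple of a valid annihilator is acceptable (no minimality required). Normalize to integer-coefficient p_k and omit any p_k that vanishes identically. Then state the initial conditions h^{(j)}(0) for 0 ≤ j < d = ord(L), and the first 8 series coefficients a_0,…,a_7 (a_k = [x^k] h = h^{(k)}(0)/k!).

L = 4 + 5·Dx^2 + Dx^4  (order 4).
h: a_k = 0, 3, 0, -3/2, 0, 11/40, 0, -43/1680, …
ICs: h(0) = 0, h′(0) = 3, h′′(0) = 0, h′′′(0) = -9.

f: a_k = 0, 1, 0, -1/6, 0, 1/120, 0, -1/5040, …
g: a_k = 0, 2, 0, -4/3, 0, 4/15, 0, -8/315, …
Weyl lclm of L_f,L_g ⇒ L₀ (ord ≤ 4).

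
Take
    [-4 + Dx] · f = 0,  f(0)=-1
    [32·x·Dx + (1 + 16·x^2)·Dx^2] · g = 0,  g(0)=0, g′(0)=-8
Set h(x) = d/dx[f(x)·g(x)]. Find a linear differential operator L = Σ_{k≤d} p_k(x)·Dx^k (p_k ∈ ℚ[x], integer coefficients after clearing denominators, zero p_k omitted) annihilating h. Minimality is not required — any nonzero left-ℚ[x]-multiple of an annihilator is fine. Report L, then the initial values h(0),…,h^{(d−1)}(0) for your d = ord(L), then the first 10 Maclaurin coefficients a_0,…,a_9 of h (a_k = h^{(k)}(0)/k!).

f: a_k = -1, -4, -8, -32/3, -32/3, -128/15, -256/45, -1024/315, -512/315, -2048/2835, …
g: a_k = 0, -8, 0, 128/3, 0, -2048/5, 0, 32768/7, 0, -524288/9, …
Sym-product of L_f,L_g gives L₀ (≤ ord 2).
Differentiate: ansatz ord ≤ ord L₀ ⇒ L.
L = (16 + 320·x - 768·x^2 + 1024·x^3) + (-96·x + 256·x^2 - 512·x^3)·Dx + (-1 + 4·x - 16·x^2 + 64·x^3)·Dx^2  (order 2).
h: a_k = 8, 64, 64, -1024/3, 768, 22528/3, -63488/5, -7405568/63, 4714496/21, 5285773312/2835, …
ICs: h(0) = 8, h′(0) = 64.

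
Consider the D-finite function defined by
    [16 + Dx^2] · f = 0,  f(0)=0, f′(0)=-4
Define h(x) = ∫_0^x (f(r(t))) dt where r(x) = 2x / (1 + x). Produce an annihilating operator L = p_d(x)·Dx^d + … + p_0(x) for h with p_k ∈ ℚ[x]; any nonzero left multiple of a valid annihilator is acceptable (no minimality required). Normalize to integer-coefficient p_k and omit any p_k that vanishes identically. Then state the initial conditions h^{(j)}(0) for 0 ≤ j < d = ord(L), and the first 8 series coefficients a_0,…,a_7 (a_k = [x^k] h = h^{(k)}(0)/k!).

L = 64·Dx + (2 + 6·x + 6·x^2 + 2·x^3)·Dx^2 + (1 + 4·x + 6·x^2 + 4·x^3 + x^4)·Dx^3  (order 3).
h: a_k = 0, 0, -4, 8/3, 58/3, -248/5, 1732/45, 520/7, …
ICs: h(0) = 0, h′(0) = 0, h′′(0) = -8.

f: a_k = 0, -4, 0, 32/3, 0, -128/15, 0, 1024/315, …
f∘r: x↦r, Dx↦Dx/r' in L_f ⇒ L₀.
h=∫₀ˣh₀: take L = L₀·Dx.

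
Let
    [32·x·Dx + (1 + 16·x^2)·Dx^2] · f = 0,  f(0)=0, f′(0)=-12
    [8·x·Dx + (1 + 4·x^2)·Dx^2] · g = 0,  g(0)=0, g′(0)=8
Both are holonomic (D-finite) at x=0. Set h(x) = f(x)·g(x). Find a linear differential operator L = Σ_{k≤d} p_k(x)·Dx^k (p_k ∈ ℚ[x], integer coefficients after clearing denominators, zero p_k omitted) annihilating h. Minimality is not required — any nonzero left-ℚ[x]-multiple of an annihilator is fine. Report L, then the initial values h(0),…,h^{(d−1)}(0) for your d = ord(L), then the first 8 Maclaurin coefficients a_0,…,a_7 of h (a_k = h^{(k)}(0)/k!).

L = (-1536·x - 51200·x^3 - 262144·x^5 + 655360·x^7 + 6291456·x^9)·Dx + (-80 - 6592·x^2 - 92160·x^4 - 229376·x^6 + 2293760·x^8 + 9437184·x^10)·Dx^2 + (-160·x - 4480·x^3 - 30720·x^5 + 69632·x^7 + 1310720·x^9 + 3145728·x^11)·Dx^3 + (-1 - 40·x^2 - 464·x^4 + 29696·x^8 + 163840·x^10 + 262144·x^12)·Dx^4  (order 4).
h: a_k = 0, 0, -96, 0, 640, 0, -88576/15, 0, …
ICs: h(0) = 0, h′(0) = 0, h′′(0) = -192, h′′′(0) = 0.

f: a_k = 0, -12, 0, 64, 0, -3072/5, 0, 49152/7, …
g: a_k = 0, 8, 0, -32/3, 0, 128/5, 0, -512/7, …
f·g: L₀ = L_f ⊗_s L_g, ord ≤ 2·2.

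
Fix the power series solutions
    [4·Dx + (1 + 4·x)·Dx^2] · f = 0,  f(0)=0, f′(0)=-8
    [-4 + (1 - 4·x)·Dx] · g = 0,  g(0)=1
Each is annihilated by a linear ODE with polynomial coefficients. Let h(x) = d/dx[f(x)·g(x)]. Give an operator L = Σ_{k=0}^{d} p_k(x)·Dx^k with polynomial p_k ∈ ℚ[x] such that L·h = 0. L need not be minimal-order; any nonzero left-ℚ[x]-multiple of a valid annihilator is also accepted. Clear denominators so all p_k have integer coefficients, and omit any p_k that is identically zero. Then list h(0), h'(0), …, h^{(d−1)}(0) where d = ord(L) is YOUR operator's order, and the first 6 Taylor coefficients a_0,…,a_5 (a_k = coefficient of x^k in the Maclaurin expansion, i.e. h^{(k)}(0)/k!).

L = 64 + (4 + 80·x)·Dx + (-1 + 16·x^2)·Dx^2  (order 2).
h: a_k = -8, -32, -320, -3584/3, -24064/3, -151552/5, …
ICs: h(0) = -8, h′(0) = -32.

f: a_k = 0, -8, 16, -128/3, 128, -2048/5, …
g: a_k = 1, 4, 16, 64, 256, 1024, …
h₀=f·g: eliminate ⇒ L₀, order ≤ 2·1.
Differentiate: ansatz ord ≤ ord L₀ ⇒ L.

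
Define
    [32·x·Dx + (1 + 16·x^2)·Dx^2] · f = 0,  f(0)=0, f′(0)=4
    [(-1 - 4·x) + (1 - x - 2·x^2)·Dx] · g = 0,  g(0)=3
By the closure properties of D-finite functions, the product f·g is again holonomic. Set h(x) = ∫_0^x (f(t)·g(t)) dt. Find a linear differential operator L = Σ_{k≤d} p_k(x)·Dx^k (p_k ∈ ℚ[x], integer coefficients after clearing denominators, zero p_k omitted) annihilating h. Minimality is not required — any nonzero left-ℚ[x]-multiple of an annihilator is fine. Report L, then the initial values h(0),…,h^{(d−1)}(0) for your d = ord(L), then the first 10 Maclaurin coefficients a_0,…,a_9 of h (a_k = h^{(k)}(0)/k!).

f: a_k = 0, 4, 0, -64/3, 0, 1024/5, 0, -16384/7, 0, 262144/9, …
g: a_k = 3, 3, 9, 15, 33, 63, 129, 255, 513, 1023, …
f·g: L₀ = L_f ⊗_s L_g, ord ≤ 2·1.
∫: right-multiply L₀ by Dx.
L = (4 + 32·x + 192·x^2)·Dx + (2 - 24·x + 64·x^2 + 192·x^3)·Dx^2 + (-1 + x - 14·x^2 + 16·x^3 + 32·x^4)·Dx^3  (order 3).
h: a_k = 0, 0, 6, 4, -7, -4/5, 462/5, 2732/35, -46957/70, -3324/7, …
ICs: h(0) = 0, h′(0) = 0, h′′(0) = 12.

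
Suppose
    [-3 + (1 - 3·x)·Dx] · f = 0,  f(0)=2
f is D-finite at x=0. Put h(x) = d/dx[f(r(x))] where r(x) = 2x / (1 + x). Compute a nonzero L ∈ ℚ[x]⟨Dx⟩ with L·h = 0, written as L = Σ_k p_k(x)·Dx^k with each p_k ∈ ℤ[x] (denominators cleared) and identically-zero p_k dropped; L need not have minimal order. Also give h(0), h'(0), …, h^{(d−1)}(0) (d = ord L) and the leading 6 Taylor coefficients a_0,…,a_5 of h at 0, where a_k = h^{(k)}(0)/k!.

L = 10 + (-1 + 5·x)·Dx  (order 1).
h: a_k = 12, 120, 900, 6000, 37500, 225000, …
ICs: h(0) = 12.

f: a_k = 2, 6, 18, 54, 162, 486, …
f∘r: x↦r, Dx↦Dx/r' in L_f ⇒ L₀.
h₀' ⇒ L via d/dx closure of L₀.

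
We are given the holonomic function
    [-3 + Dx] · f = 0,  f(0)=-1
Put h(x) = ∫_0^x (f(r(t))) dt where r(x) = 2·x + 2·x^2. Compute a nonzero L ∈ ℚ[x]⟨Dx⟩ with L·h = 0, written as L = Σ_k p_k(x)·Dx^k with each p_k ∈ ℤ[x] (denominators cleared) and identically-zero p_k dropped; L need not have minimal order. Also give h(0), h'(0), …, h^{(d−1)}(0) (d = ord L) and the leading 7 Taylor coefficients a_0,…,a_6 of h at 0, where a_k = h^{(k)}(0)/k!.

L = (-6 - 12·x)·Dx + Dx^2  (order 2).
h: a_k = 0, -1, -3, -8, -18, -36, -324/5, …
ICs: h(0) = 0, h′(0) = -1.

f: a_k = -1, -3, -9/2, -9/2, -27/8, -81/40, -81/80, …
Change of var in L_f (x↦r) gives L₀.
h=∫₀ˣh₀: take L = L₀·Dx.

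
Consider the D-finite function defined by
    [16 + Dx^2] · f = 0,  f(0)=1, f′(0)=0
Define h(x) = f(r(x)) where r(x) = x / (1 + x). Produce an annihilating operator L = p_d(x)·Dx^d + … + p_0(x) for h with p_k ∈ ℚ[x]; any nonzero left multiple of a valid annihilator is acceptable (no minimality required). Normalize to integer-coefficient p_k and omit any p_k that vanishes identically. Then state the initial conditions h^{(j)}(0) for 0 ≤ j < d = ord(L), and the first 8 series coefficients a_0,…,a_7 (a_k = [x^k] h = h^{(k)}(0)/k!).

f: a_k = 1, 0, -8, 0, 32/3, 0, -256/45, 0, …
Change of var in L_f (x↦r) gives L₀.
L = 16 + (2 + 6·x + 6·x^2 + 2·x^3)·Dx + (1 + 4·x + 6·x^2 + 4·x^3 + x^4)·Dx^2  (order 2).
h: a_k = 1, 0, -8, 16, -40/3, -32/3, 2744/45, -656/5, …
ICs: h(0) = 1, h′(0) = 0.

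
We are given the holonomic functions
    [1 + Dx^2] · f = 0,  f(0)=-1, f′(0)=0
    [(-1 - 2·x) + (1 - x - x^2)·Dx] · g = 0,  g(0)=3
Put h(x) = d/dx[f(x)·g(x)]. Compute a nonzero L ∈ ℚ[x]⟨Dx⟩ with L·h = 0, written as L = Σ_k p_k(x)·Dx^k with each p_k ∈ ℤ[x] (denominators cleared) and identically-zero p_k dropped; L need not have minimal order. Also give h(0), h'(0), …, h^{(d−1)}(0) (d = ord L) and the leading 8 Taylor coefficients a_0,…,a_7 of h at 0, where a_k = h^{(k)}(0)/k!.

f: a_k = -1, 0, 1/2, 0, -1/24, 0, 1/720, 0, …
g: a_k = 3, 3, 6, 9, 15, 24, 39, 63, …
f·g: L₀ = L_f ⊗_s L_g, ord ≤ 2·1.
Differentiate: ansatz ord ≤ ord L₀ ⇒ L.
L = (3 - 2·x - x^2 + 2·x^3 + x^4) + (4 + 10·x + 6·x^2 + 4·x^3)·Dx + (-1 + x^2 + 2·x^3 + x^4)·Dx^2  (order 2).
h: a_k = -3, -9, -45/2, -97/2, -785/8, -7619/40, -86303/240, -372363/560, …
ICs: h(0) = -3, h′(0) = -9.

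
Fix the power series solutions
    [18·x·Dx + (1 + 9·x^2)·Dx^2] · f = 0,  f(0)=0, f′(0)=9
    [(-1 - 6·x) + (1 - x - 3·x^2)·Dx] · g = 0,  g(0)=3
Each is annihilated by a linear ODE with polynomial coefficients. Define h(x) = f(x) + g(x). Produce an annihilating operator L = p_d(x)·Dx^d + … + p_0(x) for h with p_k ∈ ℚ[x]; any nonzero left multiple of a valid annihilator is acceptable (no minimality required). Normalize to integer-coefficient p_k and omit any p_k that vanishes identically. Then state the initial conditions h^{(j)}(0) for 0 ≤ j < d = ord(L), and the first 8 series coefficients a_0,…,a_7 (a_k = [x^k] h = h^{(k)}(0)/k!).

L = (72 - 288·x - 4428·x^2 - 9720·x^3 - 33534·x^4 - 13122·x^6)·Dx + (-30 - 180·x - 144·x^2 - 1728·x^3 - 9153·x^4 - 23814·x^5 - 2187·x^6 - 13122·x^7)·Dx^2 + (4 + 14·x + 114·x^2 - 36·x^3 + 459·x^4 - 1539·x^5 - 2430·x^6 - 729·x^7 - 2187·x^8)·Dx^3  (order 3).
h: a_k = 3, 12, 12, -6, 57, 1329/5, 291, -2004/7, …
ICs: h(0) = 3, h′(0) = 12, h′′(0) = 24.

f: a_k = 0, 9, 0, -27, 0, 729/5, 0, -6561/7, …
g: a_k = 3, 3, 12, 21, 57, 120, 291, 651, …
Weyl lclm of L_f,L_g ⇒ L₀ (ord ≤ 3).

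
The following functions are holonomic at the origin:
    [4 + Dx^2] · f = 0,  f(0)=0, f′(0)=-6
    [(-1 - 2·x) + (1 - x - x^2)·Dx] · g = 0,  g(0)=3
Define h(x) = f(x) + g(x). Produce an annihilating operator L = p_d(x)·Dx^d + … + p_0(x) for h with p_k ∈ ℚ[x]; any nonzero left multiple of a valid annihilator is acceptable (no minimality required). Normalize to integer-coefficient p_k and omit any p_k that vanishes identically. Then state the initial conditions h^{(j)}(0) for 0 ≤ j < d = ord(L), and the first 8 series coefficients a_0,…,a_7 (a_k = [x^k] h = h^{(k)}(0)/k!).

L = (-44 - 96·x - 32·x^2 - 48·x^3 - 40·x^4 - 16·x^5) + (16 - 20·x - 8·x^2 + 16·x^3 - 12·x^4 - 24·x^5 - 8·x^6)·Dx + (-11 - 24·x - 8·x^2 - 12·x^3 - 10·x^4 - 4·x^5)·Dx^2 + (4 - 5·x - 2·x^2 + 4·x^3 - 3·x^4 - 6·x^5 - 2·x^6)·Dx^3  (order 3).
h: a_k = 3, -3, 6, 13, 15, 116/5, 39, 6623/105, …
ICs: h(0) = 3, h′(0) = -3, h′′(0) = 12.

f: a_k = 0, -6, 0, 4, 0, -4/5, 0, 8/105, …
g: a_k = 3, 3, 6, 9, 15, 24, 39, 63, …
h₀=f+g: left-lcm gives L₀, ord ≤ 3.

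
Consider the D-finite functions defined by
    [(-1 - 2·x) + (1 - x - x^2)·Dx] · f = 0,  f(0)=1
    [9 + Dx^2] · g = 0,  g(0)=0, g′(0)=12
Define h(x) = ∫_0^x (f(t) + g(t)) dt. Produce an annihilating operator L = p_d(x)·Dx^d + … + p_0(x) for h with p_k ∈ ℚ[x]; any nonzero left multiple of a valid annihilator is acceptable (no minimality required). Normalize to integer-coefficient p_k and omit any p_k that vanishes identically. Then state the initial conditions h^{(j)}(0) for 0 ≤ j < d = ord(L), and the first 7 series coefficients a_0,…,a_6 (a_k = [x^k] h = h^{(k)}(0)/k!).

f: a_k = 1, 1, 2, 3, 5, 8, 13, …
g: a_k = 0, 12, 0, -18, 0, 81/10, 0, …
Weyl lclm of L_f,L_g ⇒ L₀ (ord ≤ 3).
∫: right-multiply L₀ by Dx.
L = (243 + 432·x - 81·x^2 + 216·x^3 + 405·x^4 + 162·x^5)·Dx + (-117 + 225·x + 36·x^2 - 297·x^3 + 54·x^4 + 243·x^5 + 81·x^6)·Dx^2 + (27 + 48·x - 9·x^2 + 24·x^3 + 45·x^4 + 18·x^5)·Dx^3 + (-13 + 25·x + 4·x^2 - 33·x^3 + 6·x^4 + 27·x^5 + 9·x^6)·Dx^4  (order 4).
h: a_k = 0, 1, 13/2, 2/3, -15/4, 1, 161/60, …
ICs: h(0) = 0, h′(0) = 1, h′′(0) = 13, h′′′(0) = 4.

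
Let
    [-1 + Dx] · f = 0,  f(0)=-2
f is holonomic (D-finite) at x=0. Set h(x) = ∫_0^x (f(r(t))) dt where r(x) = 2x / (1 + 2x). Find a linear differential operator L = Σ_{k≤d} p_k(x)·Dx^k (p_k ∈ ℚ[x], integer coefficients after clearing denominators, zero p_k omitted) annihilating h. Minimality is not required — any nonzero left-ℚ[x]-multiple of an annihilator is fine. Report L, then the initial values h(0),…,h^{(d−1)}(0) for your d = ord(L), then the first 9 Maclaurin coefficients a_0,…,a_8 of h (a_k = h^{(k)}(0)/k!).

L = -2·Dx + (1 + 4·x + 4·x^2)·Dx^2  (order 2).
h: a_k = 0, -2, -2, 4/3, -2/3, -4/15, 76/45, -1208/315, 2182/315, …
ICs: h(0) = 0, h′(0) = -2.

f: a_k = -2, -2, -1, -1/3, -1/12, -1/60, -1/360, -1/2520, -1/20160, …
h₀=f(r): pull back L_f along r ⇒ L₀.
∫: right-multiply L₀ by Dx.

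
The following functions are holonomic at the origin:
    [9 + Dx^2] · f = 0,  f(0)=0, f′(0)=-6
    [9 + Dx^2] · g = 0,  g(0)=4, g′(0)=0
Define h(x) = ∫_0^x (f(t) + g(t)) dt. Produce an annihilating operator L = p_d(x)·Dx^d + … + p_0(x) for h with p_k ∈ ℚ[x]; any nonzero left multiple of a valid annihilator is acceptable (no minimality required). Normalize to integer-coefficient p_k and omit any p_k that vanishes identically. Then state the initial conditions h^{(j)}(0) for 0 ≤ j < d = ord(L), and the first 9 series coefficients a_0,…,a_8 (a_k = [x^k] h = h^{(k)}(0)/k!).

f: a_k = 0, -6, 0, 9, 0, -81/20, 0, 243/280, 0, …
g: a_k = 4, 0, -18, 0, 27/2, 0, -81/20, 0, 729/1120, …
f+g: L₀ = lclm(L_f,L_g), ord ≤ 2+2.
Integrate: L := L₀·Dx.
L = 9·Dx + Dx^3  (order 3).
h: a_k = 0, 4, -3, -6, 9/4, 27/10, -27/40, -81/140, 243/2240, …
ICs: h(0) = 0, h′(0) = 4, h′′(0) = -6.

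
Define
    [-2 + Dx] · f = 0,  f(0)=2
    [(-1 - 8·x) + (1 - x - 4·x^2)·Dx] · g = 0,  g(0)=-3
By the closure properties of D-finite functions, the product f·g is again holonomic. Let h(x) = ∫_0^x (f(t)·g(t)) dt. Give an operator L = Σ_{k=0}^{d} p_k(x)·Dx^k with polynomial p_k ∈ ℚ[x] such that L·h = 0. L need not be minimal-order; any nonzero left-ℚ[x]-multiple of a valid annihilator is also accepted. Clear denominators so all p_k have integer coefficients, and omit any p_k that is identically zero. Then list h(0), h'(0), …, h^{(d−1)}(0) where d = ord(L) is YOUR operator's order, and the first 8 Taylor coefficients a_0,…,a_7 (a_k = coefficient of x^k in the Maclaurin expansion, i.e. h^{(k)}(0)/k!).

L = (3 + 6·x - 8·x^2)·Dx + (-1 + x + 4·x^2)·Dx^2  (order 2).
h: a_k = 0, -6, -9, -18, -67/2, -354/5, -743/5, -4946/15, …
ICs: h(0) = 0, h′(0) = -6.

f: a_k = 2, 4, 4, 8/3, 4/3, 8/15, 8/45, 16/315, …
g: a_k = -3, -3, -15, -27, -87, -195, -543, -1323, …
Sym-product of L_f,L_g gives L₀ (≤ ord 1).
Integrate: L := L₀·Dx.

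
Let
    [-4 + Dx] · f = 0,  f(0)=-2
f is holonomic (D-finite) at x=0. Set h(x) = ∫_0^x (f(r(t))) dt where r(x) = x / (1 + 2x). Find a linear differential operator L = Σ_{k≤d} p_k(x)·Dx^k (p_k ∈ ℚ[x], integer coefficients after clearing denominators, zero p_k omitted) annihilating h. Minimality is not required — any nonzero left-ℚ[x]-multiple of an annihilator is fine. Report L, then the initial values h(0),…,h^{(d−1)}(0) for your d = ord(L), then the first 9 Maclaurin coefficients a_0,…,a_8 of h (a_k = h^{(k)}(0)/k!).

L = -4·Dx + (1 + 4·x + 4·x^2)·Dx^2  (order 2).
h: a_k = 0, -2, -4, 0, 8/3, -64/15, 64/15, -512/315, -320/63, …
ICs: h(0) = 0, h′(0) = -2.

f: a_k = -2, -8, -16, -64/3, -64/3, -256/15, -512/45, -2048/315, -1024/315, …
L₀ from L_f via x↦r, Dx↦r'^{-1}Dx.
h=∫h₀ ⇒ L = L₀·Dx.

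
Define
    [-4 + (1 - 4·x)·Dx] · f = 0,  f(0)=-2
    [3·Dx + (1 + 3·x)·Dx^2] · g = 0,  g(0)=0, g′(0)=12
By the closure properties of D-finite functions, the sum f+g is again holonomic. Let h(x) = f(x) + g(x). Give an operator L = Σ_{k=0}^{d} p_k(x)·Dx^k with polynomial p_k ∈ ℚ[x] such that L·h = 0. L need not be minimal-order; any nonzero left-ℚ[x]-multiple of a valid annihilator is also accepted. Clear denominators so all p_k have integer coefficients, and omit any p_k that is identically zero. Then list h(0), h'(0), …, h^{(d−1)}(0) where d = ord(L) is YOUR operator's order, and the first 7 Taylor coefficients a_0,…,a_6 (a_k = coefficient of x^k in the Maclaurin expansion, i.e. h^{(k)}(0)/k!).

L = (432 + 288·x)·Dx + (78 + 720·x + 576·x^2)·Dx^2 + (-11 - x + 144·x^2 + 144·x^3)·Dx^3  (order 3).
h: a_k = -2, 4, -50, -92, -593, -9268/5, -8678, …
ICs: h(0) = -2, h′(0) = 4, h′′(0) = -100.

f: a_k = -2, -8, -32, -128, -512, -2048, -8192, …
g: a_k = 0, 12, -18, 36, -81, 972/5, -486, …
h₀=f+g: left-lcm gives L₀, ord ≤ 3.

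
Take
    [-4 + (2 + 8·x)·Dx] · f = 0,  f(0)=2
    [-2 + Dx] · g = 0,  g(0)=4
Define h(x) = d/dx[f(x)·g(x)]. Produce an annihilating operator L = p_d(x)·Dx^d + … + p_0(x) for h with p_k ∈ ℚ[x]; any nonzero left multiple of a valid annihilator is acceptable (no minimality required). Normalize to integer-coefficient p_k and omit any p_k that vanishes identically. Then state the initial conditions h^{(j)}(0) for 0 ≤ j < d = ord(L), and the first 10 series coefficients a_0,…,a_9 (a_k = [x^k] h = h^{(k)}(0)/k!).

f: a_k = 2, 4, -4, 8, -20, 56, -168, 528, -1716, 5720, …
g: a_k = 4, 8, 8, 16/3, 8/3, 16/15, 16/45, 32/315, 8/315, 16/2835, …
f·g: L₀ = L_f ⊗_s L_g, ord ≤ 1·1.
Differentiate: ansatz ord ≤ ord L₀ ⇒ L.
L = (2 + 16·x + 16·x^2) + (-1 - 6·x - 8·x^2)·Dx  (order 1).
h: a_k = 32, 64, 128, -256/3, 1792/3, -31232/15, 355328/45, -9402368/315, 35750912/315, -1228650496/2835, …
ICs: h(0) = 32.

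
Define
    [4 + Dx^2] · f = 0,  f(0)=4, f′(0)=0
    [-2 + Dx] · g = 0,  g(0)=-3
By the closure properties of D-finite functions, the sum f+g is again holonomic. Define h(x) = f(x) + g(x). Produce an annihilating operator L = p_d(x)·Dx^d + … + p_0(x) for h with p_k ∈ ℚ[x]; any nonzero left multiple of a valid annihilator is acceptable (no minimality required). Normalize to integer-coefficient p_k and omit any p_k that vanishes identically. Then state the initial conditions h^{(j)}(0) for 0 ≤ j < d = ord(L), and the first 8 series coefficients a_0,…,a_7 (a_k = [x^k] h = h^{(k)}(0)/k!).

L = -8 + 4·Dx - 2·Dx^2 + Dx^3  (order 3).
h: a_k = 1, -6, -14, -4, 2/3, -4/5, -28/45, -8/105, …
ICs: h(0) = 1, h′(0) = -6, h′′(0) = -28.

f: a_k = 4, 0, -8, 0, 8/3, 0, -16/45, 0, …
g: a_k = -3, -6, -6, -4, -2, -4/5, -4/15, -8/105, …
Sum ⇒ L₀ = lclm(L_f,L_g) in ℚ(x)⟨Dx⟩.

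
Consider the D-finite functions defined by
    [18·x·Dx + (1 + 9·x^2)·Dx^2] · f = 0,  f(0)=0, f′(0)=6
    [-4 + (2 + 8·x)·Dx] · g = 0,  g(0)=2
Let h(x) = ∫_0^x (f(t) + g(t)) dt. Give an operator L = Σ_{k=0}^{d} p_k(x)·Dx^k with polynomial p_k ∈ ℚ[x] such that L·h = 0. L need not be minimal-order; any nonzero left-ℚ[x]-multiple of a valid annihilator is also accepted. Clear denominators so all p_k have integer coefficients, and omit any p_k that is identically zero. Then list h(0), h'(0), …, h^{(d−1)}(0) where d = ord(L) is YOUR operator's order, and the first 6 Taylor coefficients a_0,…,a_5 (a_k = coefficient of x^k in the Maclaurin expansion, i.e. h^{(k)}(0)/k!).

f: a_k = 0, 6, 0, -18, 0, 486/5, …
g: a_k = 2, 4, -4, 8, -20, 56, …
f+g: L₀ = lclm(L_f,L_g), ord ≤ 2+1.
∫: right-multiply L₀ by Dx.
L = (-36 - 360·x + 972·x^2 + 1944·x^3)·Dx^2 + (-30 - 144·x - 18·x^2 + 3888·x^3 + 6804·x^4)·Dx^3 + (-2 + 10·x + 108·x^2 + 306·x^3 + 1134·x^4 + 1944·x^5)·Dx^4  (order 4).
h: a_k = 0, 2, 5, -4/3, -5/2, -4, …
ICs: h(0) = 0, h′(0) = 2, h′′(0) = 10, h′′′(0) = -8.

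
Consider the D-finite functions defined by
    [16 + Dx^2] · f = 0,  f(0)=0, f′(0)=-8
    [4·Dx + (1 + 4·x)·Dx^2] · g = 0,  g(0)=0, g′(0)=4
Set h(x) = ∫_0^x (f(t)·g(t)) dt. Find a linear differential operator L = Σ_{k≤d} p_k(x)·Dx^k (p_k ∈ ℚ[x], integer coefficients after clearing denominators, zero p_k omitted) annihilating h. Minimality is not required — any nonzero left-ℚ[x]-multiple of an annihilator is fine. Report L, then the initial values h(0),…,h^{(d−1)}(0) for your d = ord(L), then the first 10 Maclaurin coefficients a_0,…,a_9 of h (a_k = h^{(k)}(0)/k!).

L = (-768 + 6144·x + 77824·x^2 + 262144·x^3 + 262144·x^4)·Dx + (256 + 5120·x + 24576·x^2 + 32768·x^3)·Dx^2 + (1280·x + 10752·x^2 + 32768·x^3 + 32768·x^4)·Dx^3 + (16 + 320·x + 1536·x^2 + 2048·x^3)·Dx^4 + (3 + 56·x + 368·x^2 + 1024·x^3 + 1024·x^4)·Dx^5  (order 5).
h: a_k = 0, 0, 0, -32/3, 16, -256/15, 512/9, -11264/63, 7936/15, -925696/567, …
ICs: h(0) = 0, h′(0) = 0, h′′(0) = 0, h′′′(0) = -64, h′′′′(0) = 384.

f: a_k = 0, -8, 0, 64/3, 0, -256/15, 0, 2048/315, 0, -4096/2835, …
g: a_k = 0, 4, -8, 64/3, -64, 1024/5, -2048/3, 16384/7, -8192, 262144/9, …
Product ⇒ symmetric product L₀, ord ≤ 4.
∫: right-multiply L₀ by Dx.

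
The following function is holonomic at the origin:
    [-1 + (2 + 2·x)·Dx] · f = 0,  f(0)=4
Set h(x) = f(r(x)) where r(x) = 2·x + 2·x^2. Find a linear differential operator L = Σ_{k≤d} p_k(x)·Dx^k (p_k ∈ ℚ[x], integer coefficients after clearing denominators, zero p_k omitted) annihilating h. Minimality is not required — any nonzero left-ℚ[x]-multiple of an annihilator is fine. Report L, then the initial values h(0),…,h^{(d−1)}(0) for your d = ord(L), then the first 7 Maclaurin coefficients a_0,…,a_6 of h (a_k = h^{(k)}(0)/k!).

f: a_k = 4, 2, -1/2, 1/4, -5/32, 7/64, -21/256, …
f∘r: x↦r, Dx↦Dx/r' in L_f ⇒ L₀.
L = (-1 - 2·x) + (1 + 2·x + 2·x^2)·Dx  (order 1).
h: a_k = 4, 4, 2, -2, 3/2, -1/2, -3/4, …
ICs: h(0) = 4.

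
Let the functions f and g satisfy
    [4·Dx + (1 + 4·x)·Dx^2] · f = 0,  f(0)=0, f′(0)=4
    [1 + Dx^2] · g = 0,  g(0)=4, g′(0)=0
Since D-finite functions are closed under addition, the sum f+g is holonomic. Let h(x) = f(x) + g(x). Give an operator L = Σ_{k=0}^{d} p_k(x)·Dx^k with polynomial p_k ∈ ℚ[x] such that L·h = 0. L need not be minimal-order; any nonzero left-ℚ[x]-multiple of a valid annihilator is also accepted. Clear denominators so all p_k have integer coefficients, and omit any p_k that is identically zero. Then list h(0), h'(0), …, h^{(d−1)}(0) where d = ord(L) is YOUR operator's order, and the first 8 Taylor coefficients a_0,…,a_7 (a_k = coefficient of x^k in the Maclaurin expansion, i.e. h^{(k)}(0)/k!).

L = (388 + 32·x + 64·x^2)·Dx + (33 + 140·x + 48·x^2 + 64·x^3)·Dx^2 + (388 + 32·x + 64·x^2)·Dx^3 + (33 + 140·x + 48·x^2 + 64·x^3)·Dx^4  (order 4).
h: a_k = 4, 4, -10, 64/3, -383/6, 1024/5, -122881/180, 16384/7, …
ICs: h(0) = 4, h′(0) = 4, h′′(0) = -20, h′′′(0) = 128.

f: a_k = 0, 4, -8, 64/3, -64, 1024/5, -2048/3, 16384/7, …
g: a_k = 4, 0, -2, 0, 1/6, 0, -1/180, 0, …
L₀ := lclm(L_f,L_g); ord L₀ ≤ 2+2.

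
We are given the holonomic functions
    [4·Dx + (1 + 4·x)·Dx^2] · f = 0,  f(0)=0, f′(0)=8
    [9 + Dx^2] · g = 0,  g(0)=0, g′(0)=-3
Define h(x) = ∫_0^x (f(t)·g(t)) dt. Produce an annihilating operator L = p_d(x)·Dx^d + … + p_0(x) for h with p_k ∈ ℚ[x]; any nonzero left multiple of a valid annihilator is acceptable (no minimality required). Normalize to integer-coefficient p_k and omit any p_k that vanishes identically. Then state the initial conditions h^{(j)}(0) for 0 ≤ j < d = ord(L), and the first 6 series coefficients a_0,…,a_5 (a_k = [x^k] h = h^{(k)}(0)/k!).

f: a_k = 0, 8, -16, 128/3, -128, 2048/5, …
g: a_k = 0, -3, 0, 9/2, 0, -81/40, …
L₀ := L_f ⊗_s L_g (sym. prod.), ord ≤ 4.
h=∫h₀ ⇒ L = L₀·Dx.
L = (-2043 - 1296·x + 44064·x^2 + 186624·x^3 + 186624·x^4)·Dx + (72 + 5472·x + 31104·x^2 + 41472·x^3)·Dx^2 + (-182 + 864·x + 12096·x^2 + 41472·x^3 + 41472·x^4)·Dx^3 + (8 + 608·x + 3456·x^2 + 4608·x^3)·Dx^4 + (5 + 112·x + 800·x^2 + 2304·x^3 + 2304·x^4)·Dx^5  (order 5).
h: a_k = 0, 0, 0, -8, 12, -92/5, …
ICs: h(0) = 0, h′(0) = 0, h′′(0) = 0, h′′′(0) = -48, h′′′′(0) = 288.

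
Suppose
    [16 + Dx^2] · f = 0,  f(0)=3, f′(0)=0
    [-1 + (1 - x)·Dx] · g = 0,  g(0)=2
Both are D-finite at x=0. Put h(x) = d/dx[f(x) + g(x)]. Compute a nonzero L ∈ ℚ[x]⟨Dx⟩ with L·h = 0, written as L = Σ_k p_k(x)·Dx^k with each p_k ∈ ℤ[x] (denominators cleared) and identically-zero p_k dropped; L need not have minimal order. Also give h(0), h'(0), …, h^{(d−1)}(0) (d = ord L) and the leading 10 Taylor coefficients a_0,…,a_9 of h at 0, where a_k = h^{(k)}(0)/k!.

f: a_k = 3, 0, -24, 0, 32, 0, -256/15, 0, 512/105, 0, …
g: a_k = 2, 2, 2, 2, 2, 2, 2, 2, 2, 2, …
Sum ⇒ L₀ = lclm(L_f,L_g) in ℚ(x)⟨Dx⟩.
Differentiate: ansatz ord ≤ ord L₀ ⇒ L.
L = (448 - 512·x + 256·x^2) + (-176 + 432·x - 384·x^2 + 128·x^3)·Dx + (28 - 32·x + 16·x^2)·Dx^2 + (-11 + 27·x - 24·x^2 + 8·x^3)·Dx^3  (order 3).
h: a_k = 2, -44, 6, 136, 10, -452/5, 14, 5776/105, 18, 10708/945, …
ICs: h(0) = 2, h′(0) = -44, h′′(0) = 12.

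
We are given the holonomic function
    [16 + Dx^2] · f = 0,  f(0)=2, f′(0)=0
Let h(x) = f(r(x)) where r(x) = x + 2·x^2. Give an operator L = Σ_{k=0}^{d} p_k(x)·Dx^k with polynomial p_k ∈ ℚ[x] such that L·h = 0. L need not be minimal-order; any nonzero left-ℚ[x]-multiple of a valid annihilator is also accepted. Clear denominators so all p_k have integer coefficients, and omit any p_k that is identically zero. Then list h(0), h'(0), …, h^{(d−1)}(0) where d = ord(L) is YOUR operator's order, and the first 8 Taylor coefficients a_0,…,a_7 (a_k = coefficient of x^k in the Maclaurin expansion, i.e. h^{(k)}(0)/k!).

L = (16 + 192·x + 768·x^2 + 1024·x^3) - 4·Dx + (1 + 4·x)·Dx^2  (order 2).
h: a_k = 2, 0, -16, -64, -128/3, 512/3, 22528/45, 8192/15, …
ICs: h(0) = 2, h′(0) = 0.

f: a_k = 2, 0, -16, 0, 64/3, 0, -512/45, 0, …
h₀=f(r): pull back L_f along r ⇒ L₀.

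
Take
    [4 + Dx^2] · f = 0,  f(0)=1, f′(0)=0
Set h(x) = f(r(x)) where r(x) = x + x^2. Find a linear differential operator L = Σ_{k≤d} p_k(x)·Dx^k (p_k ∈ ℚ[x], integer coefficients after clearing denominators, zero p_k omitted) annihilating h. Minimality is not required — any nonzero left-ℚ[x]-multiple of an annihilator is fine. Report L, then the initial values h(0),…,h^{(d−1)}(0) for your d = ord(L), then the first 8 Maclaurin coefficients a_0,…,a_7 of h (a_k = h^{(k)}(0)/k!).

f: a_k = 1, 0, -2, 0, 2/3, 0, -4/45, 0, …
L₀ from L_f via x↦r, Dx↦r'^{-1}Dx.
L = (4 + 24·x + 48·x^2 + 32·x^3) - 2·Dx + (1 + 2·x)·Dx^2  (order 2).
h: a_k = 1, 0, -2, -4, -4/3, 8/3, 176/45, 32/15, …
ICs: h(0) = 1, h′(0) = 0.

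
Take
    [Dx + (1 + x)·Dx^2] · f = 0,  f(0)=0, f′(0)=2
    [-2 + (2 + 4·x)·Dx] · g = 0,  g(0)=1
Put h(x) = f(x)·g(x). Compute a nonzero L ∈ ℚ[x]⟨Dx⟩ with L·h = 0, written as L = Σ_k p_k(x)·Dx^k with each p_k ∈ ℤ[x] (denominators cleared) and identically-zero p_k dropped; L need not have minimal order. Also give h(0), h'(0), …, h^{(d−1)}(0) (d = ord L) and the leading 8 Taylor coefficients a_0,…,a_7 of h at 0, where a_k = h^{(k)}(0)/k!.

f: a_k = 0, 2, -1, 2/3, -1/2, 2/5, -1/3, 2/7, …
g: a_k = 1, 1, -1/2, 1/2, -5/8, 7/8, -21/16, 33/16, …
h₀=f·g: eliminate ⇒ L₀, order ≤ 2·1.
L = (2 + x) + (-1 - 2·x)·Dx + (1 + 5·x + 8·x^2 + 4·x^3)·Dx^2  (order 2).
h: a_k = 0, 2, 1, -4/3, 5/3, -131/60, 121/40, -309/70, …
ICs: h(0) = 0, h′(0) = 2.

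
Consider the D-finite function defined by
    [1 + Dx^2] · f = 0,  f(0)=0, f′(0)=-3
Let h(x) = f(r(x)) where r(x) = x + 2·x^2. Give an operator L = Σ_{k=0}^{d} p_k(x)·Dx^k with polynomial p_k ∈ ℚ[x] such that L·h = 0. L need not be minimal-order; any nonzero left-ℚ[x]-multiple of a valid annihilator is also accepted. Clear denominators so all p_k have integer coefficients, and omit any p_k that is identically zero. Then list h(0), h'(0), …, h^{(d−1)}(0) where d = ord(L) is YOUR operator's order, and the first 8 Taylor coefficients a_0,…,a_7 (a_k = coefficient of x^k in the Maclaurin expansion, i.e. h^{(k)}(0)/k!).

L = (1 + 12·x + 48·x^2 + 64·x^3) - 4·Dx + (1 + 4·x)·Dx^2  (order 2).
h: a_k = 0, -3, -6, 1/2, 3, 239/40, 15/4, -1679/1680, …
ICs: h(0) = 0, h′(0) = -3.

f: a_k = 0, -3, 0, 1/2, 0, -1/40, 0, 1/1680, …
Change of var in L_f (x↦r) gives L₀.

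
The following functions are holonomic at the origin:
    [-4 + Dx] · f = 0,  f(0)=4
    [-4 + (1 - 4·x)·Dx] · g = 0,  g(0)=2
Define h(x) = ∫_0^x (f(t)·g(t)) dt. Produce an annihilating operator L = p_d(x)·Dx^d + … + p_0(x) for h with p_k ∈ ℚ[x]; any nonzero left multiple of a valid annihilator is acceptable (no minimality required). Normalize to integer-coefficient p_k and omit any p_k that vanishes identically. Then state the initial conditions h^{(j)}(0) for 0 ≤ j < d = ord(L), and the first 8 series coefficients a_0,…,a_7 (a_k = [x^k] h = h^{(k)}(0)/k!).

f: a_k = 4, 16, 32, 128/3, 128/3, 512/15, 1024/45, 4096/315, …
g: a_k = 2, 8, 32, 128, 512, 2048, 8192, 32768, …
f·g: L₀ = L_f ⊗_s L_g, ord ≤ 1·1.
h=∫h₀ ⇒ L = L₀·Dx.
L = (8 - 16·x)·Dx + (-1 + 4·x)·Dx^2  (order 2).
h: a_k = 0, 8, 32, 320/3, 1024/3, 3328/3, 166912/45, 4007936/315, …
ICs: h(0) = 0, h′(0) = 8.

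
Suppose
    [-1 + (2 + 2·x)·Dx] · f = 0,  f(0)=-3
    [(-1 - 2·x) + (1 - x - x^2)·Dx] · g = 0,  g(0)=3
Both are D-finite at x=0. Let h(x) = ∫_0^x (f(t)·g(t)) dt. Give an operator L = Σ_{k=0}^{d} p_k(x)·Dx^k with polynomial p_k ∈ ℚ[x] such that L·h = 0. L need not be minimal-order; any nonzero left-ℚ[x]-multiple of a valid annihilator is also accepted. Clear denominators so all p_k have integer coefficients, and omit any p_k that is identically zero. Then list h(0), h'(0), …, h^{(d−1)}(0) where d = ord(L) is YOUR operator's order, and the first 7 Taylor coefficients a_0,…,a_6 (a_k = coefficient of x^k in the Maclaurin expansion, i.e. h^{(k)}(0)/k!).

f: a_k = -3, -3/2, 3/8, -3/16, 15/128, -21/256, 63/1024, …
g: a_k = 3, 3, 6, 9, 15, 24, 39, …
L₀ := L_f ⊗_s L_g (sym. prod.), ord ≤ 1.
h=∫₀ˣh₀: take L = L₀·Dx.
L = (3 + 5·x + 3·x^2)·Dx + (-2 + 4·x^2 + 2·x^3)·Dx^2  (order 2).
h: a_k = 0, -9, -27/4, -57/8, -567/64, -7227/640, -7863/512, …
ICs: h(0) = 0, h′(0) = -9.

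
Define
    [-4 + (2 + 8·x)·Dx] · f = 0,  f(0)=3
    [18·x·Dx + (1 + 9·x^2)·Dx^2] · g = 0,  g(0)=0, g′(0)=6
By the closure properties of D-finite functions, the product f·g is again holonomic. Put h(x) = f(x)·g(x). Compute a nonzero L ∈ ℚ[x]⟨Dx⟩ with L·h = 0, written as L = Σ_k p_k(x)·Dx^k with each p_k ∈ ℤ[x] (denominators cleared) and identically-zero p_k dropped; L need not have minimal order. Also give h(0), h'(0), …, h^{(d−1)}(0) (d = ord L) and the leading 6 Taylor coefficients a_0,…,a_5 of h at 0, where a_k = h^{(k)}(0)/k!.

L = (12 - 36·x - 36·x^2) + (-4 + 2·x + 108·x^2 + 144·x^3)·Dx + (1 + 8·x + 25·x^2 + 72·x^3 + 144·x^4)·Dx^2  (order 2).
h: a_k = 0, 18, 36, -90, -36, 1098/5, …
ICs: h(0) = 0, h′(0) = 18.

f: a_k = 3, 6, -6, 12, -30, 84, …
g: a_k = 0, 6, 0, -18, 0, 486/5, …
L₀ := L_f ⊗_s L_g (sym. prod.), ord ≤ 2.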